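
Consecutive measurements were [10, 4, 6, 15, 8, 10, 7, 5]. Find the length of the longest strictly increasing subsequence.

4

Track the smallest tail for each achievable length (strict):
10 → extends → [10]
4 → replaces 10 → [4]
6 → extends → [4, 6]
15 → extends → [4, 6, 15]
8 → replaces 15 → [4, 6, 8]
10 → extends → [4, 6, 8, 10]
7 → replaces 8 → [4, 6, 7, 10]
5 → replaces 6 → [4, 5, 7, 10]
Four tails, so the longest strictly increasing subsequence has length 4 (e.g. 4, 6, 8, 10).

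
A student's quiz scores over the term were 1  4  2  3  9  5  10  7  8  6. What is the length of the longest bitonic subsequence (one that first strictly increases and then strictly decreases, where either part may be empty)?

7

inc[i] = longest strictly increasing subsequence ending at i; dec[i] = longest strictly decreasing subsequence starting at i:
i:      1  2  3  4  5  6  7  8  9 10
a[i]:   1  4  2  3  9  5 10  7  8  6
inc:    1  2  2  3  4  4  5  5  6  5
dec:    1  2  1  1  3  1  3  2  2  1
Best peak at i=7 (value 10): inc=5, dec=3, length 5+3−1 = 7.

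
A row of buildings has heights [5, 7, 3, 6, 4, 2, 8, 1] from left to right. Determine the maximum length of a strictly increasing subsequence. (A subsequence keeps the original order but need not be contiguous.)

Let dp[i] be the length of the longest such subsequence ending at index i:
i:     1 2 3 4 5 6 7 8
a[i]:  5 7 3 6 4 2 8 1
dp:    1 2 1 2 2 1 3 1
Maximum dp value is 3.

3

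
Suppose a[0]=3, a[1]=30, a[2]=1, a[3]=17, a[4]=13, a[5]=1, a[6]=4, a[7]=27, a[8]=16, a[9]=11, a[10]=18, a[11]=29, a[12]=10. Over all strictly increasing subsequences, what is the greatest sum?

Let S[i] be the best sum of a strictly increasing subsequence ending at i:
i:      0  1  2  3  4  5  6  7  8  9 10 11 12
a[i]:   3 30  1 17 13  1  4 27 16 11 18 29 10
S:      3 33  1 20 16  1  7 47 32 18 50 79 17
Maximum is 79 (e.g. 3 + 13 + 16 + 18 + 29).

79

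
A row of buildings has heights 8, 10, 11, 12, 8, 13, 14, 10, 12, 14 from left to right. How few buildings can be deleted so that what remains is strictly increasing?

4

Fewest deletions = n − (longest strictly increasing subsequence).
i:      1  2  3  4  5  6  7  8  9 10
a[i]:   8 10 11 12  8 13 14 10 12 14
dp:     1  2  3  4  1  5  6  2  4  6
max dp = 6, so deletions = 10 − 6 = 4.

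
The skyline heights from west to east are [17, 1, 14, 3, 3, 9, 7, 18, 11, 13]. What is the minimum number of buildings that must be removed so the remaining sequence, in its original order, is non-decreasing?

4

Fewest deletions = n − (longest non-decreasing subsequence).
Patience tails:
17 → extends → [17]
1 → replaces 17 → [1]
14 → extends → [1, 14]
3 → replaces 14 → [1, 3]
3 → extends → [1, 3, 3]
9 → extends → [1, 3, 3, 9]
7 → replaces 9 → [1, 3, 3, 7]
18 → extends → [1, 3, 3, 7, 18]
11 → replaces 18 → [1, 3, 3, 7, 11]
13 → extends → [1, 3, 3, 7, 11, 13]
Longest non-decreasing subsequence has length 6, so deletions = 10 − 6 = 4.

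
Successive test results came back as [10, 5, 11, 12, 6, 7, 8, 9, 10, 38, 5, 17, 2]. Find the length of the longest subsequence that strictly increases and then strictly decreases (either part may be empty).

9

inc[i] = longest strictly increasing subsequence ending at i; dec[i] = longest strictly decreasing subsequence starting at i:
i:      1  2  3  4  5  6  7  8  9 10 11 12 13
a[i]:  10  5 11 12  6  7  8  9 10 38  5 17  2
inc:    1  1  2  3  2  3  4  5  6  7  1  7  1
dec:    4  2  4  4  3  3  3  3  3  3  2  2  1
Best peak at i=10 (value 38): inc=7, dec=3, length 7+3−1 = 9.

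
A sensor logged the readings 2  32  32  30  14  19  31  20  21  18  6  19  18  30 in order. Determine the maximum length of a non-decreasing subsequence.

Track the smallest tail for each achievable length (allowing ties):
2 → extends → [2]
32 → extends → [2, 32]
32 → extends → [2, 32, 32]
30 → replaces 32 → [2, 30, 32]
14 → replaces 30 → [2, 14, 32]
19 → replaces 32 → [2, 14, 19]
31 → extends → [2, 14, 19, 31]
20 → replaces 31 → [2, 14, 19, 20]
21 → extends → [2, 14, 19, 20, 21]
18 → replaces 19 → [2, 14, 18, 20, 21]
6 → replaces 14 → [2, 6, 18, 20, 21]
19 → replaces 20 → [2, 6, 18, 19, 21]
18 → replaces 19 → [2, 6, 18, 18, 21]
30 → extends → [2, 6, 18, 18, 21, 30]
Six tails, so the longest non-decreasing subsequence has length 6 (e.g. 2, 14, 19, 20, 21, 30).

6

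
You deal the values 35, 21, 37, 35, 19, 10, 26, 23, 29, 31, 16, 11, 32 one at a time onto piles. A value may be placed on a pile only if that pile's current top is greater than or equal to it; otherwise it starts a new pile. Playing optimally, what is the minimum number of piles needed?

Place each on the leftmost legal pile:
35 → new pile 1 (tops now [35])
21 → pile 1 (tops now [21])
37 → new pile 2 (tops now [21, 37])
35 → pile 2 (tops now [21, 35])
19 → pile 1 (tops now [19, 35])
10 → pile 1 (tops now [10, 35])
26 → pile 2 (tops now [10, 26])
23 → pile 2 (tops now [10, 23])
29 → new pile 3 (tops now [10, 23, 29])
31 → new pile 4 (tops now [10, 23, 29, 31])
16 → pile 2 (tops now [10, 16, 29, 31])
11 → pile 2 (tops now [10, 11, 29, 31])
32 → new pile 5 (tops now [10, 11, 29, 31, 32])
Five piles.

5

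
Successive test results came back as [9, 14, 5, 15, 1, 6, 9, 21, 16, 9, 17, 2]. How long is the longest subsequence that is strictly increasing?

Let dp[i] be the length of the longest such subsequence ending at index i:
i:      1  2  3  4  5  6  7  8  9 10 11 12
a[i]:   9 14  5 15  1  6  9 21 16  9 17  2
dp:     1  2  1  3  1  2  3  4  4  3  5  2
Maximum dp value is 5.

5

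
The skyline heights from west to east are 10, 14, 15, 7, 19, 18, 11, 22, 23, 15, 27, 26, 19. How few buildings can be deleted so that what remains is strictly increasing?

Fewest deletions = n − (longest strictly increasing subsequence).
i:      1  2  3  4  5  6  7  8  9 10 11 12 13
a[i]:  10 14 15  7 19 18 11 22 23 15 27 26 19
dp:     1  2  3  1  4  4  2  5  6  3  7  7  5
max dp = 7, so deletions = 13 − 7 = 6.

6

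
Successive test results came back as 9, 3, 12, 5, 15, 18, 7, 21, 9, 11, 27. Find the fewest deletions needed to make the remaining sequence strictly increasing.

Fewest deletions = n − (longest strictly increasing subsequence).
Patience tails:
9 → extends → [9]
3 → replaces 9 → [3]
12 → extends → [3, 12]
5 → replaces 12 → [3, 5]
15 → extends → [3, 5, 15]
18 → extends → [3, 5, 15, 18]
7 → replaces 15 → [3, 5, 7, 18]
21 → extends → [3, 5, 7, 18, 21]
9 → replaces 18 → [3, 5, 7, 9, 21]
11 → replaces 21 → [3, 5, 7, 9, 11]
27 → extends → [3, 5, 7, 9, 11, 27]
Longest strictly increasing subsequence has length 6, so deletions = 11 − 6 = 5.

5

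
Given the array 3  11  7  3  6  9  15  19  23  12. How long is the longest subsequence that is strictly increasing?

6

Track the smallest tail for each achievable length (strict):
3 → extends → [3]
11 → extends → [3, 11]
7 → replaces 11 → [3, 7]
3 → already a tail → [3, 7]
6 → replaces 7 → [3, 6]
9 → extends → [3, 6, 9]
15 → extends → [3, 6, 9, 15]
19 → extends → [3, 6, 9, 15, 19]
23 → extends → [3, 6, 9, 15, 19, 23]
12 → replaces 15 → [3, 6, 9, 12, 19, 23]
Six tails, so the longest strictly increasing subsequence has length 6 (e.g. 3, 7, 9, 15, 19, 23).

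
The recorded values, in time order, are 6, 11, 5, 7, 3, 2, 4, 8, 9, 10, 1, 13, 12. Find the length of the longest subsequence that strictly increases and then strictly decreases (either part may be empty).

inc[i] = longest strictly increasing subsequence ending at i; dec[i] = longest strictly decreasing subsequence starting at i:
i:      1  2  3  4  5  6  7  8  9 10 11 12 13
a[i]:   6 11  5  7  3  2  4  8  9 10  1 13 12
inc:    1  2  1  2  1  1  2  3  4  5  1  6  6
dec:    5  5  4  4  3  2  2  2  2  2  1  2  1
Best peak at i=12 (value 13): inc=6, dec=2, length 6+2−1 = 7.

7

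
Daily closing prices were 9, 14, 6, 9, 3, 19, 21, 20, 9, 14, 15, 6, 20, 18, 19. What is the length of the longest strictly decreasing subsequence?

Negate each value so 'decreasing' becomes 'increasing', then run patience tails on the negated sequence:
-9 → extends → [-9]
-14 → replaces -9 → [-14]
-6 → extends → [-14, -6]
-9 → replaces -6 → [-14, -9]
-3 → extends → [-14, -9, -3]
-19 → replaces -14 → [-19, -9, -3]
-21 → replaces -19 → [-21, -9, -3]
-20 → replaces -9 → [-21, -20, -3]
-9 → replaces -3 → [-21, -20, -9]
-14 → replaces -9 → [-21, -20, -14]
-15 → replaces -14 → [-21, -20, -15]
-6 → extends → [-21, -20, -15, -6]
-20 → already a tail → [-21, -20, -15, -6]
-18 → replaces -15 → [-21, -20, -18, -6]
-19 → replaces -18 → [-21, -20, -19, -6]
Four tails, so the longest strictly decreasing subsequence of the original has length 4.

4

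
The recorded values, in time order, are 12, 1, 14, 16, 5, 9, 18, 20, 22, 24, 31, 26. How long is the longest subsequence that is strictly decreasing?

2

Negate each value so 'decreasing' becomes 'increasing', then run patience tails on the negated sequence:
-12 → extends → [-12]
-1 → extends → [-12, -1]
-14 → replaces -12 → [-14, -1]
-16 → replaces -14 → [-16, -1]
-5 → replaces -1 → [-16, -5]
-9 → replaces -5 → [-16, -9]
-18 → replaces -16 → [-18, -9]
-20 → replaces -18 → [-20, -9]
-22 → replaces -20 → [-22, -9]
-24 → replaces -22 → [-24, -9]
-31 → replaces -24 → [-31, -9]
-26 → replaces -9 → [-31, -26]
Two tails, so the longest strictly decreasing subsequence of the original has length 2.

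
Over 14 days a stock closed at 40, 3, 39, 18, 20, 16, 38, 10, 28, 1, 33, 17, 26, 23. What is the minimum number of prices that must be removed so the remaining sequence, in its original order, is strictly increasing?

Fewest deletions = n − (longest strictly increasing subsequence).
Patience tails:
40 → extends → [40]
3 → replaces 40 → [3]
39 → extends → [3, 39]
18 → replaces 39 → [3, 18]
20 → extends → [3, 18, 20]
16 → replaces 18 → [3, 16, 20]
38 → extends → [3, 16, 20, 38]
10 → replaces 16 → [3, 10, 20, 38]
28 → replaces 38 → [3, 10, 20, 28]
1 → replaces 3 → [1, 10, 20, 28]
33 → extends → [1, 10, 20, 28, 33]
17 → replaces 20 → [1, 10, 17, 28, 33]
26 → replaces 28 → [1, 10, 17, 26, 33]
23 → replaces 26 → [1, 10, 17, 23, 33]
Longest strictly increasing subsequence has length 5, so deletions = 14 − 5 = 9.

9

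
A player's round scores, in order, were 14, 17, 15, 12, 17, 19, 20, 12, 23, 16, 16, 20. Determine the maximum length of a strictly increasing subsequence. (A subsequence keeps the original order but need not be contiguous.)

6

Track the smallest tail for each achievable length (strict):
14 → extends → [14]
17 → extends → [14, 17]
15 → replaces 17 → [14, 15]
12 → replaces 14 → [12, 15]
17 → extends → [12, 15, 17]
19 → extends → [12, 15, 17, 19]
20 → extends → [12, 15, 17, 19, 20]
12 → already a tail → [12, 15, 17, 19, 20]
23 → extends → [12, 15, 17, 19, 20, 23]
16 → replaces 17 → [12, 15, 16, 19, 20, 23]
16 → already a tail → [12, 15, 16, 19, 20, 23]
20 → already a tail → [12, 15, 16, 19, 20, 23]
Six tails, so the longest strictly increasing subsequence has length 6 (e.g. 14, 15, 17, 19, 20, 23).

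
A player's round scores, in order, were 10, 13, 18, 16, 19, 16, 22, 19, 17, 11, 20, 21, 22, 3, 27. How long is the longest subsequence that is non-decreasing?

Let dp[i] be the length of the longest such subsequence ending at index i:
i:      1  2  3  4  5  6  7  8  9 10 11 12 13 14 15
a[i]:  10 13 18 16 19 16 22 19 17 11 20 21 22  3 27
dp:     1  2  3  3  4  4  5  5  5  2  6  7  8  1  9
Maximum dp value is 9.

9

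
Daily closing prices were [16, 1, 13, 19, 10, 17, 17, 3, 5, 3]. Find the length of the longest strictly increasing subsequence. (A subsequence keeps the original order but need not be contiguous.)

3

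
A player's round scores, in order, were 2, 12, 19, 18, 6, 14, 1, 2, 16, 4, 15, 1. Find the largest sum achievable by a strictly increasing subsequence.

44

Let S[i] be the best sum of a strictly increasing subsequence ending at i:
i:      1  2  3  4  5  6  7  8  9 10 11 12
a[i]:   2 12 19 18  6 14  1  2 16  4 15  1
S:      2 14 33 32  8 28  1  3 44  7 43  1
Maximum is 44 (e.g. 2 + 12 + 14 + 16).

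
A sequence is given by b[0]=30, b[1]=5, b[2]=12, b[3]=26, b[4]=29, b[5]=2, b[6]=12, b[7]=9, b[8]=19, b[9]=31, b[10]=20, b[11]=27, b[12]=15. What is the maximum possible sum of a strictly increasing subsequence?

103

Let S[i] be the best sum of a strictly increasing subsequence ending at i:
i:       0   1   2   3   4   5   6   7   8   9  10  11  12
b[i]:   30   5  12  26  29   2  12   9  19  31  20  27  15
S:      30   5  17  43  72   2  17  14  36 103  56  83  32
Maximum is 103 (e.g. 5 + 12 + 26 + 29 + 31).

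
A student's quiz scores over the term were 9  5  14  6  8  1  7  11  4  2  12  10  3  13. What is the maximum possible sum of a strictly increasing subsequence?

Let S[i] be the best sum of a strictly increasing subsequence ending at i:
i:      1  2  3  4  5  6  7  8  9 10 11 12 13 14
a[i]:   9  5 14  6  8  1  7 11  4  2 12 10  3 13
S:      9  5 23 11 19  1 18 30  5  3 42 29  6 55
Maximum is 55 (e.g. 5 + 6 + 8 + 11 + 12 + 13).

55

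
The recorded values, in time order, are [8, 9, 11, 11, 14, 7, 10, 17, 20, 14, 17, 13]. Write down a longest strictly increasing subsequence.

8, 9, 11, 14, 17, 20

Patience tails give the LIS length; then backtrack through the dp parents:
8 → extends → [8]
9 → extends → [8, 9]
11 → extends → [8, 9, 11]
11 → already a tail → [8, 9, 11]
14 → extends → [8, 9, 11, 14]
7 → replaces 8 → [7, 9, 11, 14]
10 → replaces 11 → [7, 9, 10, 14]
17 → extends → [7, 9, 10, 14, 17]
20 → extends → [7, 9, 10, 14, 17, 20]
14 → already a tail → [7, 9, 10, 14, 17, 20]
17 → already a tail → [7, 9, 10, 14, 17, 20]
13 → replaces 14 → [7, 9, 10, 13, 17, 20]
Length 6; one witness is 8, 9, 11, 14, 17, 20.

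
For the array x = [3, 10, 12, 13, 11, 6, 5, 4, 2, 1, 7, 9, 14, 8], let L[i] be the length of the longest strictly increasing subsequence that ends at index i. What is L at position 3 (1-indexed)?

3

dp[i] = 1 + max{dp[j] : j<i, x[j]<x[i]} (or 1 if no such j):
i:      1  2  3  4  5  6  7  8  9 10 11 12 13 14
x[i]:   3 10 12 13 11  6  5  4  2  1  7  9 14  8
dp:     1  2  3  4  3  2  2  2  1  1  3  4  5  4
At index 3 the value is 3.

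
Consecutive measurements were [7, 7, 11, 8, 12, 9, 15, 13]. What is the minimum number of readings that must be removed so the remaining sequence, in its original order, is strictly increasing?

4

Fewest deletions = n − (longest strictly increasing subsequence).
Patience tails:
7 → extends → [7]
7 → already a tail → [7]
11 → extends → [7, 11]
8 → replaces 11 → [7, 8]
12 → extends → [7, 8, 12]
9 → replaces 12 → [7, 8, 9]
15 → extends → [7, 8, 9, 15]
13 → replaces 15 → [7, 8, 9, 13]
Longest strictly increasing subsequence has length 4, so deletions = 8 − 4 = 4.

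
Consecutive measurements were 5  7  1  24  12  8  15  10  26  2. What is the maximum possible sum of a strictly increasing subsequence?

65

Let S[i] be the best sum of a strictly increasing subsequence ending at i:
i:      1  2  3  4  5  6  7  8  9 10
a[i]:   5  7  1 24 12  8 15 10 26  2
S:      5 12  1 36 24 20 39 30 65  3
Maximum is 65 (e.g. 5 + 7 + 12 + 15 + 26).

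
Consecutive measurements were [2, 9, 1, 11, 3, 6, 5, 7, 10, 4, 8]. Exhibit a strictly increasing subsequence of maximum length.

2, 3, 6, 7, 10

Patience tails give the LIS length; then backtrack through the dp parents:
2 → extends → [2]
9 → extends → [2, 9]
1 → replaces 2 → [1, 9]
11 → extends → [1, 9, 11]
3 → replaces 9 → [1, 3, 11]
6 → replaces 11 → [1, 3, 6]
5 → replaces 6 → [1, 3, 5]
7 → extends → [1, 3, 5, 7]
10 → extends → [1, 3, 5, 7, 10]
4 → replaces 5 → [1, 3, 4, 7, 10]
8 → replaces 10 → [1, 3, 4, 7, 8]
Length 5; one witness is 2, 3, 6, 7, 10.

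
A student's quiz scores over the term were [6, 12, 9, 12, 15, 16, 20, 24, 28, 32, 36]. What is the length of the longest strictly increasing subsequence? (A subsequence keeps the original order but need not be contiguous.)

Let dp[i] be the length of the longest such subsequence ending at index i:
i:      1  2  3  4  5  6  7  8  9 10 11
a[i]:   6 12  9 12 15 16 20 24 28 32 36
dp:     1  2  2  3  4  5  6  7  8  9 10
Maximum dp value is 10.

10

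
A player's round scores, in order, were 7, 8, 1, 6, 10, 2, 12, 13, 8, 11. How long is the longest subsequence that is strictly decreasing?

3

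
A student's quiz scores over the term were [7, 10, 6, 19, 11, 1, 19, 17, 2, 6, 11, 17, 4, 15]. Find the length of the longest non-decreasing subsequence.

Track the smallest tail for each achievable length (allowing ties):
7 → extends → [7]
10 → extends → [7, 10]
6 → replaces 7 → [6, 10]
19 → extends → [6, 10, 19]
11 → replaces 19 → [6, 10, 11]
1 → replaces 6 → [1, 10, 11]
19 → extends → [1, 10, 11, 19]
17 → replaces 19 → [1, 10, 11, 17]
2 → replaces 10 → [1, 2, 11, 17]
6 → replaces 11 → [1, 2, 6, 17]
11 → replaces 17 → [1, 2, 6, 11]
17 → extends → [1, 2, 6, 11, 17]
4 → replaces 6 → [1, 2, 4, 11, 17]
15 → replaces 17 → [1, 2, 4, 11, 15]
Five tails, so the longest non-decreasing subsequence has length 5 (e.g. 7, 10, 11, 17, 17).

5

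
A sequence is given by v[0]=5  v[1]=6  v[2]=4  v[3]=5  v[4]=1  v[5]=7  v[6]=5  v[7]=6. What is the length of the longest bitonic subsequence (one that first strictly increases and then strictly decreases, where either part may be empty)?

4

inc[i] = longest strictly increasing subsequence ending at i; dec[i] = longest strictly decreasing subsequence starting at i:
i:     0 1 2 3 4 5 6 7
v[i]:  5 6 4 5 1 7 5 6
inc:   1 2 1 2 1 3 2 3
dec:   3 3 2 2 1 2 1 1
Best peak at i=1 (value 6): inc=2, dec=3, length 2+3−1 = 4.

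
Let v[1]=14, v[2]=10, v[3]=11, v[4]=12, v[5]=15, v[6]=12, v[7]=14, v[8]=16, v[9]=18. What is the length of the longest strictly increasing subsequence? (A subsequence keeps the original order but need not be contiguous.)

Let dp[i] be the length of the longest such subsequence ending at index i:
i:      1  2  3  4  5  6  7  8  9
v[i]:  14 10 11 12 15 12 14 16 18
dp:     1  1  2  3  4  3  4  5  6
Maximum dp value is 6.

6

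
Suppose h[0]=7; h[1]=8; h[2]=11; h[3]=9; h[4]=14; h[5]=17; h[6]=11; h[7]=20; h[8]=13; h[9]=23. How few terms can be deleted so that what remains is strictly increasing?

Fewest deletions = n − (longest strictly increasing subsequence).
Patience tails:
7 → extends → [7]
8 → extends → [7, 8]
11 → extends → [7, 8, 11]
9 → replaces 11 → [7, 8, 9]
14 → extends → [7, 8, 9, 14]
17 → extends → [7, 8, 9, 14, 17]
11 → replaces 14 → [7, 8, 9, 11, 17]
20 → extends → [7, 8, 9, 11, 17, 20]
13 → replaces 17 → [7, 8, 9, 11, 13, 20]
23 → extends → [7, 8, 9, 11, 13, 20, 23]
Longest strictly increasing subsequence has length 7, so deletions = 10 − 7 = 3.

3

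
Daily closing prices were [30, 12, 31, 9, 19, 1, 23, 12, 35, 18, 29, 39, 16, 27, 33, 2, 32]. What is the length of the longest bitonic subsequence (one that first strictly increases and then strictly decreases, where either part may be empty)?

inc[i] = longest strictly increasing subsequence ending at i; dec[i] = longest strictly decreasing subsequence starting at i:
i:      1  2  3  4  5  6  7  8  9 10 11 12 13 14 15 16 17
a[i]:  30 12 31  9 19  1 23 12 35 18 29 39 16 27 33  2 32
inc:    1  1  2  1  2  1  3  2  4  3  4  5  3  4  5  2  5
dec:    5  3  5  2  4  1  4  2  4  3  3  3  2  2  2  1  1
Best peak at i=9 (value 35): inc=4, dec=4, length 4+4−1 = 7.

7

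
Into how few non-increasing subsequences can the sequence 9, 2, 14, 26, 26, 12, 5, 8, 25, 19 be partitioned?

4

The minimum number of non-increasing subsequences covering a sequence equals the length of its longest strictly increasing subsequence.
LIS length is 4 (e.g. 2, 5, 8, 25), so 4 piles are needed.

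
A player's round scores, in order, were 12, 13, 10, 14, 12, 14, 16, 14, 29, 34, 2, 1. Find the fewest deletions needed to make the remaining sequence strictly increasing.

6

Fewest deletions = n − (longest strictly increasing subsequence).
i:      1  2  3  4  5  6  7  8  9 10 11 12
a[i]:  12 13 10 14 12 14 16 14 29 34  2  1
dp:     1  2  1  3  2  3  4  3  5  6  1  1
max dp = 6, so deletions = 12 − 6 = 6.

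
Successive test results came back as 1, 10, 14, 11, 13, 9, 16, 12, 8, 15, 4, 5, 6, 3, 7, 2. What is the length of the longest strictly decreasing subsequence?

Negate each value so 'decreasing' becomes 'increasing', then run patience tails on the negated sequence:
-1 → extends → [-1]
-10 → replaces -1 → [-10]
-14 → replaces -10 → [-14]
-11 → extends → [-14, -11]
-13 → replaces -11 → [-14, -13]
-9 → extends → [-14, -13, -9]
-16 → replaces -14 → [-16, -13, -9]
-12 → replaces -9 → [-16, -13, -12]
-8 → extends → [-16, -13, -12, -8]
-15 → replaces -13 → [-16, -15, -12, -8]
-4 → extends → [-16, -15, -12, -8, -4]
-5 → replaces -4 → [-16, -15, -12, -8, -5]
-6 → replaces -5 → [-16, -15, -12, -8, -6]
-3 → extends → [-16, -15, -12, -8, -6, -3]
-7 → replaces -6 → [-16, -15, -12, -8, -7, -3]
-2 → extends → [-16, -15, -12, -8, -7, -3, -2]
Seven tails, so the longest strictly decreasing subsequence of the original has length 7.

7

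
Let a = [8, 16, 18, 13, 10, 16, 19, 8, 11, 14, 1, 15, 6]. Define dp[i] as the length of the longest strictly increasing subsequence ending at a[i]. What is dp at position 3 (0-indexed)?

dp[i] = 1 + max{dp[j] : j<i, a[j]<a[i]} (or 1 if no such j):
i:      0  1  2  3  4  5  6  7  8  9 10 11 12
a[i]:   8 16 18 13 10 16 19  8 11 14  1 15  6
dp:     1  2  3  2  2  3  4  1  3  4  1  5  2
At index 3 the value is 2.

2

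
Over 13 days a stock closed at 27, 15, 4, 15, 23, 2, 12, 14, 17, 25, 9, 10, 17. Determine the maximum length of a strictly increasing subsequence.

5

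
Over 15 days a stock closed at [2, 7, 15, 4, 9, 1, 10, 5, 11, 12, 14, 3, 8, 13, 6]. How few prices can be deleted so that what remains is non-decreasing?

8

Fewest deletions = n − (longest non-decreasing subsequence).
i:      1  2  3  4  5  6  7  8  9 10 11 12 13 14 15
a[i]:   2  7 15  4  9  1 10  5 11 12 14  3  8 13  6
dp:     1  2  3  2  3  1  4  3  5  6  7  2  4  7  4
max dp = 7, so deletions = 15 − 7 = 8.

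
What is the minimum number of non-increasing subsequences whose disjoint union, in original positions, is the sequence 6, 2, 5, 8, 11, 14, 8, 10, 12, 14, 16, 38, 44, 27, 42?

9

The minimum number of non-increasing subsequences covering a sequence equals the length of its longest strictly increasing subsequence.
LIS length is 9 (e.g. 2, 5, 8, 11, 12, 14, 16, 38, 44), so 9 piles are needed.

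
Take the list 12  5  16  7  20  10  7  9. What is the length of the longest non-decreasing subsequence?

Let dp[i] be the length of the longest such subsequence ending at index i:
i:      1  2  3  4  5  6  7  8
a[i]:  12  5 16  7 20 10  7  9
dp:     1  1  2  2  3  3  3  4
Maximum dp value is 4.

4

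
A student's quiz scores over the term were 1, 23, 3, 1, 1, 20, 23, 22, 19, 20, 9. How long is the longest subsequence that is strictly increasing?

Track the smallest tail for each achievable length (strict):
1 → extends → [1]
23 → extends → [1, 23]
3 → replaces 23 → [1, 3]
1 → already a tail → [1, 3]
1 → already a tail → [1, 3]
20 → extends → [1, 3, 20]
23 → extends → [1, 3, 20, 23]
22 → replaces 23 → [1, 3, 20, 22]
19 → replaces 20 → [1, 3, 19, 22]
20 → replaces 22 → [1, 3, 19, 20]
9 → replaces 19 → [1, 3, 9, 20]
Four tails, so the longest strictly increasing subsequence has length 4 (e.g. 1, 3, 20, 23).

4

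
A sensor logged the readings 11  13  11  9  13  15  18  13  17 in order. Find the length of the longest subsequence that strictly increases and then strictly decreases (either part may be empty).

5

inc[i] = longest strictly increasing subsequence ending at i; dec[i] = longest strictly decreasing subsequence starting at i:
i:      1  2  3  4  5  6  7  8  9
a[i]:  11 13 11  9 13 15 18 13 17
inc:    1  2  1  1  2  3  4  2  4
dec:    2  3  2  1  1  2  2  1  1
Best peak at i=7 (value 18): inc=4, dec=2, length 4+2−1 = 5.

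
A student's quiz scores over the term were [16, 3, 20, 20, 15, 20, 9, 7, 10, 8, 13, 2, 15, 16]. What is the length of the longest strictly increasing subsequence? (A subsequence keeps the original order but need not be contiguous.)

6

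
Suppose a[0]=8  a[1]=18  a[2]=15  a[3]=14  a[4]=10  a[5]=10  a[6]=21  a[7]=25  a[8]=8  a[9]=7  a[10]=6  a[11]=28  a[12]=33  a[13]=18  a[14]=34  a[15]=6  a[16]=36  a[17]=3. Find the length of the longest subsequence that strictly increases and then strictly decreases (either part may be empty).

inc[i] = longest strictly increasing subsequence ending at i; dec[i] = longest strictly decreasing subsequence starting at i:
i:      0  1  2  3  4  5  6  7  8  9 10 11 12 13 14 15 16 17
a[i]:   8 18 15 14 10 10 21 25  8  7  6 28 33 18 34  6 36  3
inc:    1  2  2  2  2  2  3  4  1  1  1  5  6  3  7  1  8  1
dec:    4  8  7  6  5  5  5  5  4  3  2  4  4  3  3  2  2  1
Best peak at i=1 (value 18): inc=2, dec=8, length 2+8−1 = 9.

9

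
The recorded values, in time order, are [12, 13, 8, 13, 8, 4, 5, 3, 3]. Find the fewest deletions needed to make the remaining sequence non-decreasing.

6

Fewest deletions = n − (longest non-decreasing subsequence).
Patience tails:
12 → extends → [12]
13 → extends → [12, 13]
8 → replaces 12 → [8, 13]
13 → extends → [8, 13, 13]
8 → replaces 13 → [8, 8, 13]
4 → replaces 8 → [4, 8, 13]
5 → replaces 8 → [4, 5, 13]
3 → replaces 4 → [3, 5, 13]
3 → replaces 5 → [3, 3, 13]
Longest non-decreasing subsequence has length 3, so deletions = 9 − 3 = 6.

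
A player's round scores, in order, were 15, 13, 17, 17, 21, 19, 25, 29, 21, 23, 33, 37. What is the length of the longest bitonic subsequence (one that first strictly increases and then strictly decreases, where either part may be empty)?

7

inc[i] = longest strictly increasing subsequence ending at i; dec[i] = longest strictly decreasing subsequence starting at i:
i:      1  2  3  4  5  6  7  8  9 10 11 12
a[i]:  15 13 17 17 21 19 25 29 21 23 33 37
inc:    1  1  2  2  3  3  4  5  4  5  6  7
dec:    2  1  1  1  2  1  2  2  1  1  1  1
Best peak at i=12 (value 37): inc=7, dec=1, length 7+1−1 = 7.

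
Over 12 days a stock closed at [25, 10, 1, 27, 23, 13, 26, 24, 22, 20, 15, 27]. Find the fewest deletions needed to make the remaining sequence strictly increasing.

Fewest deletions = n − (longest strictly increasing subsequence).
Patience tails:
25 → extends → [25]
10 → replaces 25 → [10]
1 → replaces 10 → [1]
27 → extends → [1, 27]
23 → replaces 27 → [1, 23]
13 → replaces 23 → [1, 13]
26 → extends → [1, 13, 26]
24 → replaces 26 → [1, 13, 24]
22 → replaces 24 → [1, 13, 22]
20 → replaces 22 → [1, 13, 20]
15 → replaces 20 → [1, 13, 15]
27 → extends → [1, 13, 15, 27]
Longest strictly increasing subsequence has length 4, so deletions = 12 − 4 = 8.

8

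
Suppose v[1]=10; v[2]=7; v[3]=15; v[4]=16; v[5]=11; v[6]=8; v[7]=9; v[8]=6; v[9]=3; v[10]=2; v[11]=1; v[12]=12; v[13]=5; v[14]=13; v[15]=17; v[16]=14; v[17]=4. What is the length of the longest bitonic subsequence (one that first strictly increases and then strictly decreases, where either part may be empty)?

inc[i] = longest strictly increasing subsequence ending at i; dec[i] = longest strictly decreasing subsequence starting at i:
i:      1  2  3  4  5  6  7  8  9 10 11 12 13 14 15 16 17
v[i]:  10  7 15 16 11  8  9  6  3  2  1 12  5 13 17 14  4
inc:    1  1  2  3  2  2  3  1  1  1  1  4  2  5  6  6  2
dec:    6  5  7  7  6  5  5  4  3  2  1  3  2  2  3  2  1
Best peak at i=4 (value 16): inc=3, dec=7, length 3+7−1 = 9.

9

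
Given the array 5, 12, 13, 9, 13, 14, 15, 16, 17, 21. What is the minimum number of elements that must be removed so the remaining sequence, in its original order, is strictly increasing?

2

Fewest deletions = n − (longest strictly increasing subsequence).
i:      1  2  3  4  5  6  7  8  9 10
a[i]:   5 12 13  9 13 14 15 16 17 21
dp:     1  2  3  2  3  4  5  6  7  8
max dp = 8, so deletions = 10 − 8 = 2.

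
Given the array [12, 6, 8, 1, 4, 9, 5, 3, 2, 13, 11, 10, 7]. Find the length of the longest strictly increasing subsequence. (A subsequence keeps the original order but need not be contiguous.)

4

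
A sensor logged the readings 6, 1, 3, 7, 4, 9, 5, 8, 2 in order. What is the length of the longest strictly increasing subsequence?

5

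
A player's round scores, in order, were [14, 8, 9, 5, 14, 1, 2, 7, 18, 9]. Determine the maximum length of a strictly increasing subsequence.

Let dp[i] be the length of the longest such subsequence ending at index i:
i:      1  2  3  4  5  6  7  8  9 10
a[i]:  14  8  9  5 14  1  2  7 18  9
dp:     1  1  2  1  3  1  2  3  4  4
Maximum dp value is 4.

4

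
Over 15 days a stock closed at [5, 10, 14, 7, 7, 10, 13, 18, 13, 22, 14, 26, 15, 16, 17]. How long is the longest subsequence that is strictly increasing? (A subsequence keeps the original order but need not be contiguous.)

Let dp[i] be the length of the longest such subsequence ending at index i:
i:      1  2  3  4  5  6  7  8  9 10 11 12 13 14 15
a[i]:   5 10 14  7  7 10 13 18 13 22 14 26 15 16 17
dp:     1  2  3  2  2  3  4  5  4  6  5  7  6  7  8
Maximum dp value is 8.

8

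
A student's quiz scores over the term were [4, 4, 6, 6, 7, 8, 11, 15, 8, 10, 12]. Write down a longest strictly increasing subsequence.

4, 6, 7, 8, 11, 15

Patience tails give the LIS length; then backtrack through the dp parents:
4 → extends → [4]
4 → already a tail → [4]
6 → extends → [4, 6]
6 → already a tail → [4, 6]
7 → extends → [4, 6, 7]
8 → extends → [4, 6, 7, 8]
11 → extends → [4, 6, 7, 8, 11]
15 → extends → [4, 6, 7, 8, 11, 15]
8 → already a tail → [4, 6, 7, 8, 11, 15]
10 → replaces 11 → [4, 6, 7, 8, 10, 15]
12 → replaces 15 → [4, 6, 7, 8, 10, 12]
Length 6; one witness is 4, 6, 7, 8, 11, 15.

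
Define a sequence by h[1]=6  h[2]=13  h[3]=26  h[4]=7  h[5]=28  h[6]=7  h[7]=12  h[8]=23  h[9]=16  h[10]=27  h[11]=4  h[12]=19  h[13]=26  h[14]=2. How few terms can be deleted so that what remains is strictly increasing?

Fewest deletions = n − (longest strictly increasing subsequence).
Patience tails:
6 → extends → [6]
13 → extends → [6, 13]
26 → extends → [6, 13, 26]
7 → replaces 13 → [6, 7, 26]
28 → extends → [6, 7, 26, 28]
7 → already a tail → [6, 7, 26, 28]
12 → replaces 26 → [6, 7, 12, 28]
23 → replaces 28 → [6, 7, 12, 23]
16 → replaces 23 → [6, 7, 12, 16]
27 → extends → [6, 7, 12, 16, 27]
4 → replaces 6 → [4, 7, 12, 16, 27]
19 → replaces 27 → [4, 7, 12, 16, 19]
26 → extends → [4, 7, 12, 16, 19, 26]
2 → replaces 4 → [2, 7, 12, 16, 19, 26]
Longest strictly increasing subsequence has length 6, so deletions = 14 − 6 = 8.

8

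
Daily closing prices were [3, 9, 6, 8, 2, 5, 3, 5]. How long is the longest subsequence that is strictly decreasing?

4

Let dp[i] be the longest strictly decreasing subsequence ending at i:
i:     1 2 3 4 5 6 7 8
a[i]:  3 9 6 8 2 5 3 5
dp:    1 1 2 2 3 3 4 3
Maximum is 4.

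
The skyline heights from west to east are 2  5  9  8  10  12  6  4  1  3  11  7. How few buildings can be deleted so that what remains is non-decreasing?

7

Fewest deletions = n − (longest non-decreasing subsequence).
i:      1  2  3  4  5  6  7  8  9 10 11 12
a[i]:   2  5  9  8 10 12  6  4  1  3 11  7
dp:     1  2  3  3  4  5  3  2  1  2  5  4
max dp = 5, so deletions = 12 − 5 = 7.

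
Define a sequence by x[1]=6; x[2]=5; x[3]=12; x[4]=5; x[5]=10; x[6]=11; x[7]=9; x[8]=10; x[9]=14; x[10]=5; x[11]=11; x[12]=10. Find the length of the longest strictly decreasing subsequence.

Negate each value so 'decreasing' becomes 'increasing', then run patience tails on the negated sequence:
-6 → extends → [-6]
-5 → extends → [-6, -5]
-12 → replaces -6 → [-12, -5]
-5 → already a tail → [-12, -5]
-10 → replaces -5 → [-12, -10]
-11 → replaces -10 → [-12, -11]
-9 → extends → [-12, -11, -9]
-10 → replaces -9 → [-12, -11, -10]
-14 → replaces -12 → [-14, -11, -10]
-5 → extends → [-14, -11, -10, -5]
-11 → already a tail → [-14, -11, -10, -5]
-10 → already a tail → [-14, -11, -10, -5]
Four tails, so the longest strictly decreasing subsequence of the original has length 4.

4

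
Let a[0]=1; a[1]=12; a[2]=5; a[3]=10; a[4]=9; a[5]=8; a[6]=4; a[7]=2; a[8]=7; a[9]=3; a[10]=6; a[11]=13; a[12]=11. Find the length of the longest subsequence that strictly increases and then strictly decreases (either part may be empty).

inc[i] = longest strictly increasing subsequence ending at i; dec[i] = longest strictly decreasing subsequence starting at i:
i:      0  1  2  3  4  5  6  7  8  9 10 11 12
a[i]:   1 12  5 10  9  8  4  2  7  3  6 13 11
inc:    1  2  2  3  3  3  2  2  3  3  4  5  5
dec:    1  6  3  5  4  3  2  1  2  1  1  2  1
Best peak at i=1 (value 12): inc=2, dec=6, length 2+6−1 = 7.

7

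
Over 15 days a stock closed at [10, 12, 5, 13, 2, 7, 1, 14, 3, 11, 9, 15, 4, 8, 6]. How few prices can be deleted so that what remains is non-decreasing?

Fewest deletions = n − (longest non-decreasing subsequence).
Patience tails:
10 → extends → [10]
12 → extends → [10, 12]
5 → replaces 10 → [5, 12]
13 → extends → [5, 12, 13]
2 → replaces 5 → [2, 12, 13]
7 → replaces 12 → [2, 7, 13]
1 → replaces 2 → [1, 7, 13]
14 → extends → [1, 7, 13, 14]
3 → replaces 7 → [1, 3, 13, 14]
11 → replaces 13 → [1, 3, 11, 14]
9 → replaces 11 → [1, 3, 9, 14]
15 → extends → [1, 3, 9, 14, 15]
4 → replaces 9 → [1, 3, 4, 14, 15]
8 → replaces 14 → [1, 3, 4, 8, 15]
6 → replaces 8 → [1, 3, 4, 6, 15]
Longest non-decreasing subsequence has length 5, so deletions = 15 − 5 = 10.

10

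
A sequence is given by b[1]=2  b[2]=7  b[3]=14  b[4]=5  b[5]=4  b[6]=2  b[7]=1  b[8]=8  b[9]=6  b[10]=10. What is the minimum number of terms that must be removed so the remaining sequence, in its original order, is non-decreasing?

6

Fewest deletions = n − (longest non-decreasing subsequence).
i:      1  2  3  4  5  6  7  8  9 10
b[i]:   2  7 14  5  4  2  1  8  6 10
dp:     1  2  3  2  2  2  1  3  3  4
max dp = 4, so deletions = 10 − 4 = 6.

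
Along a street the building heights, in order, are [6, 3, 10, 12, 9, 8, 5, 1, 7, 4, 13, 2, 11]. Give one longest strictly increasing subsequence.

Patience tails give the LIS length; then backtrack through the dp parents:
6 → extends → [6]
3 → replaces 6 → [3]
10 → extends → [3, 10]
12 → extends → [3, 10, 12]
9 → replaces 10 → [3, 9, 12]
8 → replaces 9 → [3, 8, 12]
5 → replaces 8 → [3, 5, 12]
1 → replaces 3 → [1, 5, 12]
7 → replaces 12 → [1, 5, 7]
4 → replaces 5 → [1, 4, 7]
13 → extends → [1, 4, 7, 13]
2 → replaces 4 → [1, 2, 7, 13]
11 → replaces 13 → [1, 2, 7, 11]
Length 4; one witness is 6, 10, 12, 13.

6, 10, 12, 13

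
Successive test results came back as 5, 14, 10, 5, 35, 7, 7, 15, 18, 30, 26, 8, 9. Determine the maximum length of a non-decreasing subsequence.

Let dp[i] be the length of the longest such subsequence ending at index i:
i:      1  2  3  4  5  6  7  8  9 10 11 12 13
a[i]:   5 14 10  5 35  7  7 15 18 30 26  8  9
dp:     1  2  2  2  3  3  4  5  6  7  7  5  6
Maximum dp value is 7.

7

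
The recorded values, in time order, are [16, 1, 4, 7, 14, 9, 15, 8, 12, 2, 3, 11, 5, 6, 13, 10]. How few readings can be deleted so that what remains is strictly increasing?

Fewest deletions = n − (longest strictly increasing subsequence).
i:      1  2  3  4  5  6  7  8  9 10 11 12 13 14 15 16
a[i]:  16  1  4  7 14  9 15  8 12  2  3 11  5  6 13 10
dp:     1  1  2  3  4  4  5  4  5  2  3  5  4  5  6  6
max dp = 6, so deletions = 16 − 6 = 10.

10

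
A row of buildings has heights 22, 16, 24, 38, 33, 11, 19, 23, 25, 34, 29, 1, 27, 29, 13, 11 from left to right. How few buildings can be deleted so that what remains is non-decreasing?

Fewest deletions = n − (longest non-decreasing subsequence).
Patience tails:
22 → extends → [22]
16 → replaces 22 → [16]
24 → extends → [16, 24]
38 → extends → [16, 24, 38]
33 → replaces 38 → [16, 24, 33]
11 → replaces 16 → [11, 24, 33]
19 → replaces 24 → [11, 19, 33]
23 → replaces 33 → [11, 19, 23]
25 → extends → [11, 19, 23, 25]
34 → extends → [11, 19, 23, 25, 34]
29 → replaces 34 → [11, 19, 23, 25, 29]
1 → replaces 11 → [1, 19, 23, 25, 29]
27 → replaces 29 → [1, 19, 23, 25, 27]
29 → extends → [1, 19, 23, 25, 27, 29]
13 → replaces 19 → [1, 13, 23, 25, 27, 29]
11 → replaces 13 → [1, 11, 23, 25, 27, 29]
Longest non-decreasing subsequence has length 6, so deletions = 16 − 6 = 10.

10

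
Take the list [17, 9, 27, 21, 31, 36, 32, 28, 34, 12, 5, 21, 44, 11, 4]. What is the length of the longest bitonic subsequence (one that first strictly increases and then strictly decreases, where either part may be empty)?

9

inc[i] = longest strictly increasing subsequence ending at i; dec[i] = longest strictly decreasing subsequence starting at i:
i:      1  2  3  4  5  6  7  8  9 10 11 12 13 14 15
a[i]:  17  9 27 21 31 36 32 28 34 12  5 21 44 11  4
inc:    1  1  2  2  3  4  4  3  5  2  1  3  6  2  1
dec:    4  3  5  4  5  6  5  4  4  3  2  3  3  2  1
Best peak at i=6 (value 36): inc=4, dec=6, length 4+6−1 = 9.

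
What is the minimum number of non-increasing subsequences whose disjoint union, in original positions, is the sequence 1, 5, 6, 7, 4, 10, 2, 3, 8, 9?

6

Place each on the leftmost legal pile:
1 → new pile 1 (tops now [1])
5 → new pile 2 (tops now [1, 5])
6 → new pile 3 (tops now [1, 5, 6])
7 → new pile 4 (tops now [1, 5, 6, 7])
4 → pile 2 (tops now [1, 4, 6, 7])
10 → new pile 5 (tops now [1, 4, 6, 7, 10])
2 → pile 2 (tops now [1, 2, 6, 7, 10])
3 → pile 3 (tops now [1, 2, 3, 7, 10])
8 → pile 5 (tops now [1, 2, 3, 7, 8])
9 → new pile 6 (tops now [1, 2, 3, 7, 8, 9])
Six piles.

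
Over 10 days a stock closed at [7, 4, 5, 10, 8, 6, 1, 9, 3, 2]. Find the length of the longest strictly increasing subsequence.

Let dp[i] be the length of the longest such subsequence ending at index i:
i:      1  2  3  4  5  6  7  8  9 10
a[i]:   7  4  5 10  8  6  1  9  3  2
dp:     1  1  2  3  3  3  1  4  2  2
Maximum dp value is 4.

4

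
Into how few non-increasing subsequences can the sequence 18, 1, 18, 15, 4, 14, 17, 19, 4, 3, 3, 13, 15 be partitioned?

5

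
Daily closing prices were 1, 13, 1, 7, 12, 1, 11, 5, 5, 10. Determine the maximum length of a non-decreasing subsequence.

6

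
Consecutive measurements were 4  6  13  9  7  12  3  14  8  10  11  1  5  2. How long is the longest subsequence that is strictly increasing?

6

Track the smallest tail for each achievable length (strict):
4 → extends → [4]
6 → extends → [4, 6]
13 → extends → [4, 6, 13]
9 → replaces 13 → [4, 6, 9]
7 → replaces 9 → [4, 6, 7]
12 → extends → [4, 6, 7, 12]
3 → replaces 4 → [3, 6, 7, 12]
14 → extends → [3, 6, 7, 12, 14]
8 → replaces 12 → [3, 6, 7, 8, 14]
10 → replaces 14 → [3, 6, 7, 8, 10]
11 → extends → [3, 6, 7, 8, 10, 11]
1 → replaces 3 → [1, 6, 7, 8, 10, 11]
5 → replaces 6 → [1, 5, 7, 8, 10, 11]
2 → replaces 5 → [1, 2, 7, 8, 10, 11]
Six tails, so the longest strictly increasing subsequence has length 6 (e.g. 4, 6, 7, 8, 10, 11).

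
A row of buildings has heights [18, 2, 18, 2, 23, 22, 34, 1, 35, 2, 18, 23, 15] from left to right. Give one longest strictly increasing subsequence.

Patience tails give the LIS length; then backtrack through the dp parents:
18 → extends → [18]
2 → replaces 18 → [2]
18 → extends → [2, 18]
2 → already a tail → [2, 18]
23 → extends → [2, 18, 23]
22 → replaces 23 → [2, 18, 22]
34 → extends → [2, 18, 22, 34]
1 → replaces 2 → [1, 18, 22, 34]
35 → extends → [1, 18, 22, 34, 35]
2 → replaces 18 → [1, 2, 22, 34, 35]
18 → replaces 22 → [1, 2, 18, 34, 35]
23 → replaces 34 → [1, 2, 18, 23, 35]
15 → replaces 18 → [1, 2, 15, 23, 35]
Length 5; one witness is 2, 18, 23, 34, 35.

2, 18, 23, 34, 35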